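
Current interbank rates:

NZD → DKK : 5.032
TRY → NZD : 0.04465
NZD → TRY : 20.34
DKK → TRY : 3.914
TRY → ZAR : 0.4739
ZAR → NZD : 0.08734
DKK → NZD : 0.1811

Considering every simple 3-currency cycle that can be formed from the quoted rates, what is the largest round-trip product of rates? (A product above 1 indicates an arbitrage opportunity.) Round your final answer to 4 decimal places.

0.8794

TRY→NZD→DKK→TRY: 0.04465 × 5.032 × 3.914 = 0.87939
TRY→ZAR→NZD→TRY: 0.4739 × 0.08734 × 20.34 = 0.84188
Maximum is TRY→NZD→DKK→TRY at 0.8794; no arbitrage — every cycle loses value.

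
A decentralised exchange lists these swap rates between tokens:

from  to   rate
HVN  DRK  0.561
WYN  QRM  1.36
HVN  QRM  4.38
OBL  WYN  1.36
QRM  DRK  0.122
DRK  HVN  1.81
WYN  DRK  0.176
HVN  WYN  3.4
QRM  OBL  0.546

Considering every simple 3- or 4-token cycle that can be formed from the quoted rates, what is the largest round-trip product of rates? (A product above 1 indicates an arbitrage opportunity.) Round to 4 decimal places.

1.0831

HVN→WYN→DRK→HVN: 3.4 × 0.176 × 1.81 = 1.08310
QRM→DRK→HVN→WYN→QRM: 0.122 × 1.81 × 3.4 × 1.36 = 1.02107
QRM→OBL→WYN→QRM: 0.546 × 1.36 × 1.36 = 1.00988
QRM→DRK→HVN→QRM: 0.122 × 1.81 × 4.38 = 0.96719
Maximum is HVN→WYN→DRK→HVN at 1.0831; arbitrage exists.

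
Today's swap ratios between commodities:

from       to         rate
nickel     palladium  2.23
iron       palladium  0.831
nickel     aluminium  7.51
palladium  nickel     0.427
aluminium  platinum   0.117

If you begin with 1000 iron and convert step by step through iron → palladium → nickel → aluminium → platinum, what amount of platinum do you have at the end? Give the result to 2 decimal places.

1000 iron × 0.831 = 831 palladium
831 palladium × 0.427 = 354.837 nickel
354.837 nickel × 7.51 = 2664.82587 aluminium
2664.82587 aluminium × 0.117 = 311.78462679 platinum

311.78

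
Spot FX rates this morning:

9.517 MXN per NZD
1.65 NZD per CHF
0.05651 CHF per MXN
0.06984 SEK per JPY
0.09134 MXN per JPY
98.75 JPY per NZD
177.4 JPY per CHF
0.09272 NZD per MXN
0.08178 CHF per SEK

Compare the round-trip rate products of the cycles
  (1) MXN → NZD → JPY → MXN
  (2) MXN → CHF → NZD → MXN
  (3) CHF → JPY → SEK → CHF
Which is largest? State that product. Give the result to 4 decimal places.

1.0132

(1) 0.09272 × 98.75 × 0.09134 = 0.83632
(2) 0.05651 × 1.65 × 9.517 = 0.88738
(3) 177.4 × 0.06984 × 0.08178 = 1.01322
Highest is cycle (3) at 1.0132 (>1, arbitrage).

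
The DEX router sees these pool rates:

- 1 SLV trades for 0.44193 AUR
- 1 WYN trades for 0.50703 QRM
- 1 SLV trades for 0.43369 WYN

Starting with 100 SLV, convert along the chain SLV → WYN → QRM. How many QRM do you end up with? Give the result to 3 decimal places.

21.989

100 SLV × 0.43369 = 43.369 WYN
43.369 WYN × 0.50703 = 21.98938407 QRM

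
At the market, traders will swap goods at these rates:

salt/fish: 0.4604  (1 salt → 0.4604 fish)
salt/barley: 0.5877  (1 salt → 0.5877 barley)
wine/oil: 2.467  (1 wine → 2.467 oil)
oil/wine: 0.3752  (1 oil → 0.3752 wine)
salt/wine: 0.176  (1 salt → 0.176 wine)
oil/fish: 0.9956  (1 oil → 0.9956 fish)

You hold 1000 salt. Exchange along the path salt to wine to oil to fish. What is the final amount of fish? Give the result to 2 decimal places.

432.28

1000 salt × 0.176 = 176 wine
176 wine × 2.467 = 434.192 oil
434.192 oil × 0.9956 = 432.2815552 fish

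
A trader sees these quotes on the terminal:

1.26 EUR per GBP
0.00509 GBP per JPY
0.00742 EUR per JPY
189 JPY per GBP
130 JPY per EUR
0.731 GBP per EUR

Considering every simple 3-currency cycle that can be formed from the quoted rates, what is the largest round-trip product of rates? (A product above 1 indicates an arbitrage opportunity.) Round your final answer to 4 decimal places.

1.0251

JPY→EUR→GBP→JPY: 0.00742 × 0.731 × 189 = 1.02514
JPY→GBP→EUR→JPY: 0.00509 × 1.26 × 130 = 0.83374
Maximum is JPY→EUR→GBP→JPY at 1.0251; arbitrage exists.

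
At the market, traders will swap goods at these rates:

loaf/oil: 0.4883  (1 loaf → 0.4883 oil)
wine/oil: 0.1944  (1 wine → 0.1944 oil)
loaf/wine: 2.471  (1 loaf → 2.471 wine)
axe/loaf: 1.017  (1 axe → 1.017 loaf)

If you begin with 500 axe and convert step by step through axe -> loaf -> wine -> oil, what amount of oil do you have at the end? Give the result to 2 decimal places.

244.26

500 axe × 1.017 = 508.5 loaf
508.5 loaf × 2.471 = 1256.5035 wine
1256.5035 wine × 0.1944 = 244.2642804 oil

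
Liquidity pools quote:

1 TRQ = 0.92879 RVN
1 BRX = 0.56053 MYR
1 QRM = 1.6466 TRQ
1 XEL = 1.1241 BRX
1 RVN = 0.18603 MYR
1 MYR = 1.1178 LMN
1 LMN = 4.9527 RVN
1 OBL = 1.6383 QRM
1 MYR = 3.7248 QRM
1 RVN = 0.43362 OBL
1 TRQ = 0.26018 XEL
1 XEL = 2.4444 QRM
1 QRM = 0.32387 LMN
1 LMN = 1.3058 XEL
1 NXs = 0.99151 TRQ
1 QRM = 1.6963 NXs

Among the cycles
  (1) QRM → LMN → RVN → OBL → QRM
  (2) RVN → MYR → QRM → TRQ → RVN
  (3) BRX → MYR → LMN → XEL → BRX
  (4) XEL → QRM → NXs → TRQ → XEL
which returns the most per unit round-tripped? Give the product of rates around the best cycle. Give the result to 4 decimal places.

(1) 0.32387 × 4.9527 × 0.43362 × 1.6383 = 1.13950
(2) 0.18603 × 3.7248 × 1.6466 × 0.92879 = 1.05972
(3) 0.56053 × 1.1178 × 1.3058 × 1.1241 = 0.91970
(4) 2.4444 × 1.6963 × 0.99151 × 0.26018 = 1.06966
Highest is cycle (1) at 1.1395 (>1, arbitrage).

1.1395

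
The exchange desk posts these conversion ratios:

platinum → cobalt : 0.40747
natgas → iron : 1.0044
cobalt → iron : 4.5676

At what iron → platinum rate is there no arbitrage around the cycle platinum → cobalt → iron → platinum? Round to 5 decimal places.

0.53730

Known legs of the cycle: 0.40747 × 4.5676 = 1.861159972
For no arbitrage the full-cycle product must be 1, so the missing rate is 1 / 1.861159972 ≈ 0.5372993.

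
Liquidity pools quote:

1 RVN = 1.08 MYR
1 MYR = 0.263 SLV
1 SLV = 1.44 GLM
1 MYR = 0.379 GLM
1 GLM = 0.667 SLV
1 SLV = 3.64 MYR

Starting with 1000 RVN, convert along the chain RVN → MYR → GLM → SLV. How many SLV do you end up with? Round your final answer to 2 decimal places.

273.02

1000 RVN × 1.08 = 1080 MYR
1080 MYR × 0.379 = 409.32 GLM
409.32 GLM × 0.667 = 273.01644 SLV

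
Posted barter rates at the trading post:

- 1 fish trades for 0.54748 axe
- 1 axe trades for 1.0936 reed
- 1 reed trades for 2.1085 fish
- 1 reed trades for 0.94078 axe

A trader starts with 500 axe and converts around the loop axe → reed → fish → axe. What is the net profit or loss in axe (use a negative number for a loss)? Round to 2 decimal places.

500 axe × 1.0936 = 546.8 reed
546.8 reed × 2.1085 = 1152.9278 fish
1152.9278 fish × 0.54748 = 631.204911944 axe
Net change: 631.204911944 − 500 = 131.204911944 axe

131.20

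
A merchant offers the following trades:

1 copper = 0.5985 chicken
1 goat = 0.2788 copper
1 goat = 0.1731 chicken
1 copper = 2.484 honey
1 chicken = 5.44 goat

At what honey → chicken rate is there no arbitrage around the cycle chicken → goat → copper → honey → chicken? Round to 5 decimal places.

Known legs of the cycle: 5.44 × 0.2788 × 2.484 = 3.767413248
For no arbitrage the full-cycle product must be 1, so the missing rate is 1 / 3.767413248 ≈ 0.2654341.

0.26543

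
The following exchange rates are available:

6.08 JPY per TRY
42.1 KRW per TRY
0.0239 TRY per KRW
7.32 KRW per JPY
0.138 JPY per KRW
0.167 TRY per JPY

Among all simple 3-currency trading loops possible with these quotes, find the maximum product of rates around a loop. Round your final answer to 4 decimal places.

1.0637

JPY→KRW→TRY→JPY: 7.32 × 0.0239 × 6.08 = 1.06368
JPY→TRY→KRW→JPY: 0.167 × 42.1 × 0.138 = 0.97024
Maximum is JPY→KRW→TRY→JPY at 1.0637; arbitrage exists.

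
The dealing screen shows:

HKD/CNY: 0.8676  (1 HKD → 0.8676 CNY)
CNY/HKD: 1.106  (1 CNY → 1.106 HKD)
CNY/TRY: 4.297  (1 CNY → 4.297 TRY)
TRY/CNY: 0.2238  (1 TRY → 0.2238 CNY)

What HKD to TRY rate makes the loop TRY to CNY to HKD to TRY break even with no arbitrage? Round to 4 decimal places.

Known legs of the cycle: 0.2238 × 1.106 = 0.2475228
For no arbitrage the full-cycle product must be 1, so the missing rate is 1 / 0.2475228 ≈ 4.040032.

4.0400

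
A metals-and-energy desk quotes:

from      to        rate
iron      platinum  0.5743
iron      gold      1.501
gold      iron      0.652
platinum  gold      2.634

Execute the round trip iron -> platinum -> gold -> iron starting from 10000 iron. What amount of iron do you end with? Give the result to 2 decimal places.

9862.84

10000 iron × 0.5743 = 5743 platinum
5743 platinum × 2.634 = 15127.062 gold
15127.062 gold × 0.652 = 9862.844424 iron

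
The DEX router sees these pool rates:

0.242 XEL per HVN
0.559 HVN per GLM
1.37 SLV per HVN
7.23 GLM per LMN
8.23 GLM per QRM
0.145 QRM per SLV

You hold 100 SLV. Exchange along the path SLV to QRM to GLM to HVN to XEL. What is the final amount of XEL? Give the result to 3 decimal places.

16.143

100 SLV × 0.145 = 14.5 QRM
14.5 QRM × 8.23 = 119.335 GLM
119.335 GLM × 0.559 = 66.708265 HVN
66.708265 HVN × 0.242 = 16.14340013 XEL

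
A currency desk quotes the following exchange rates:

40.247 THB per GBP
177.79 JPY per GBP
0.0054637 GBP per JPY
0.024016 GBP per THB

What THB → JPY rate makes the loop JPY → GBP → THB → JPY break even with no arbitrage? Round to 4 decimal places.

4.5476

Known legs of the cycle: 0.0054637 × 40.247 = 0.2198975339
For no arbitrage the full-cycle product must be 1, so the missing rate is 1 / 0.2198975339 ≈ 4.547573.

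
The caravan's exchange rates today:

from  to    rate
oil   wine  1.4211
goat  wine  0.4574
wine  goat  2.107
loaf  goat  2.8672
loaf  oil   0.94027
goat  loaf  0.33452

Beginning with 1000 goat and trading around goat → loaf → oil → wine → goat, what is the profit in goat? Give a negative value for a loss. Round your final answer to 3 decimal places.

-58.189

1000 goat × 0.33452 = 334.52 loaf
334.52 loaf × 0.94027 = 314.5391204 oil
314.5391204 oil × 1.4211 = 446.99154400044 wine
446.99154400044 wine × 2.107 = 941.81118320892708 goat
Net change: 941.81118320892708 − 1000 = -58.18881679107292 goat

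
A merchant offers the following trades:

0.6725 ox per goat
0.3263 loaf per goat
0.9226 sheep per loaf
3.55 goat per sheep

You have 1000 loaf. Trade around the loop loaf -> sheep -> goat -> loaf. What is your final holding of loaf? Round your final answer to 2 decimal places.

1000 loaf × 0.9226 = 922.6 sheep
922.6 sheep × 3.55 = 3275.23 goat
3275.23 goat × 0.3263 = 1068.707549 loaf

1068.71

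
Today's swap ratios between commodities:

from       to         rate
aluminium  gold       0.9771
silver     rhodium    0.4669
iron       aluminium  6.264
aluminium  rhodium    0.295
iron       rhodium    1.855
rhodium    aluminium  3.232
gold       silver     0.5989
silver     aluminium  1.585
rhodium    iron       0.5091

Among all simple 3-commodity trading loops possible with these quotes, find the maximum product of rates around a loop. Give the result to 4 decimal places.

iron→aluminium→rhodium→iron: 6.264 × 0.295 × 0.5091 = 0.94076
silver→aluminium→gold→silver: 1.585 × 0.9771 × 0.5989 = 0.92752
Maximum is iron→aluminium→rhodium→iron at 0.9408; no arbitrage — every cycle loses value.

0.9408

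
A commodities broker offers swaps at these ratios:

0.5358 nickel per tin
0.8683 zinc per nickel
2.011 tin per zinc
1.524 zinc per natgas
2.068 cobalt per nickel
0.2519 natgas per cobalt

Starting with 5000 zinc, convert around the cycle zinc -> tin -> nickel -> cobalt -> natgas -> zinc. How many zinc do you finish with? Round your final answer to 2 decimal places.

5000 zinc × 2.011 = 10055 tin
10055 tin × 0.5358 = 5387.469 nickel
5387.469 nickel × 2.068 = 11141.285892 cobalt
11141.285892 cobalt × 0.2519 = 2806.4899161948 natgas
2806.4899161948 natgas × 1.524 = 4277.0906322808752 zinc

4277.09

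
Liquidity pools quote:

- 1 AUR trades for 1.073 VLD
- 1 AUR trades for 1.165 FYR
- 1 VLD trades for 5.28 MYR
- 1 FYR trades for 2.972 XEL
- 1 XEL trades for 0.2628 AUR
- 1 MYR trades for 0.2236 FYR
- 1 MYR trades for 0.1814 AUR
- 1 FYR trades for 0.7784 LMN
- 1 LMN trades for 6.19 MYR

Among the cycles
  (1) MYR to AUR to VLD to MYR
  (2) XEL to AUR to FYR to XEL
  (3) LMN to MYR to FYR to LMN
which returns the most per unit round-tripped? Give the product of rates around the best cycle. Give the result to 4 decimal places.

(1) 0.1814 × 1.073 × 5.28 = 1.02771
(2) 0.2628 × 1.165 × 2.972 = 0.90991
(3) 6.19 × 0.2236 × 0.7784 = 1.07737
Highest is cycle (3) at 1.0774 (>1, arbitrage).

1.0774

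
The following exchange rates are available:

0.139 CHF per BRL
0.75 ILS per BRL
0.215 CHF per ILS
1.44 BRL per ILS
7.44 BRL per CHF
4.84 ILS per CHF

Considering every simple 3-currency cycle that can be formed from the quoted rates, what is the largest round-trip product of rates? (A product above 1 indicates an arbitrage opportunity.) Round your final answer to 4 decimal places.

1.1997

CHF→BRL→ILS→CHF: 7.44 × 0.75 × 0.215 = 1.19970
CHF→ILS→BRL→CHF: 4.84 × 1.44 × 0.139 = 0.96877
Maximum is CHF→BRL→ILS→CHF at 1.1997; arbitrage exists.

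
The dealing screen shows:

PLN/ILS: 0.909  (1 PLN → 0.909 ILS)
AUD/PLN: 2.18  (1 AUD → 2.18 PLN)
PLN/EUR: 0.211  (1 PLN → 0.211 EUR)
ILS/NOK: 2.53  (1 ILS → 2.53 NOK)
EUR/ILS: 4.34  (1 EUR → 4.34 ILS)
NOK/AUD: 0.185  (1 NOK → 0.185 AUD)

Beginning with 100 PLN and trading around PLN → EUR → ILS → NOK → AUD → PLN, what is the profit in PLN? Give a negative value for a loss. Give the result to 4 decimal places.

-6.5626

100 PLN × 0.211 = 21.1 EUR
21.1 EUR × 4.34 = 91.574 ILS
91.574 ILS × 2.53 = 231.68222 NOK
231.68222 NOK × 0.185 = 42.8612107 AUD
42.8612107 AUD × 2.18 = 93.437439326 PLN
Net change: 93.437439326 − 100 = -6.562560674 PLN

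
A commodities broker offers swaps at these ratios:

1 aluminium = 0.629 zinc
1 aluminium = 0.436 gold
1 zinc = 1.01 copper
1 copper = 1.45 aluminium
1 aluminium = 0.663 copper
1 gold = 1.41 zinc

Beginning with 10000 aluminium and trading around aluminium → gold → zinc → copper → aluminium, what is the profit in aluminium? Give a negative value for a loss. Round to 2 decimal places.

-996.84

10000 aluminium × 0.436 = 4360 gold
4360 gold × 1.41 = 6147.6 zinc
6147.6 zinc × 1.01 = 6209.076 copper
6209.076 copper × 1.45 = 9003.1602 aluminium
Net change: 9003.1602 − 10000 = -996.8398 aluminium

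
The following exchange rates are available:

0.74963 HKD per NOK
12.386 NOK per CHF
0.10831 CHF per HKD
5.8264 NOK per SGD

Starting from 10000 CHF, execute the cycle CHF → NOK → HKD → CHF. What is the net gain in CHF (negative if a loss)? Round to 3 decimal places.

56.494

10000 CHF × 12.386 = 123860 NOK
123860 NOK × 0.74963 = 92849.1718 HKD
92849.1718 HKD × 0.10831 = 10056.493797658 CHF
Net change: 10056.493797658 − 10000 = 56.493797658 CHF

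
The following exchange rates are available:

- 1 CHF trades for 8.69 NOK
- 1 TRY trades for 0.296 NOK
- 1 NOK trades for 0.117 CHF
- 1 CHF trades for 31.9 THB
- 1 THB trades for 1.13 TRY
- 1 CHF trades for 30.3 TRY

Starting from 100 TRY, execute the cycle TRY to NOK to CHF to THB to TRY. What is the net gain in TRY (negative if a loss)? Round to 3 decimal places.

100 TRY × 0.296 = 29.6 NOK
29.6 NOK × 0.117 = 3.4632 CHF
3.4632 CHF × 31.9 = 110.47608 THB
110.47608 THB × 1.13 = 124.8379704 TRY
Net change: 124.8379704 − 100 = 24.8379704 TRY

24.838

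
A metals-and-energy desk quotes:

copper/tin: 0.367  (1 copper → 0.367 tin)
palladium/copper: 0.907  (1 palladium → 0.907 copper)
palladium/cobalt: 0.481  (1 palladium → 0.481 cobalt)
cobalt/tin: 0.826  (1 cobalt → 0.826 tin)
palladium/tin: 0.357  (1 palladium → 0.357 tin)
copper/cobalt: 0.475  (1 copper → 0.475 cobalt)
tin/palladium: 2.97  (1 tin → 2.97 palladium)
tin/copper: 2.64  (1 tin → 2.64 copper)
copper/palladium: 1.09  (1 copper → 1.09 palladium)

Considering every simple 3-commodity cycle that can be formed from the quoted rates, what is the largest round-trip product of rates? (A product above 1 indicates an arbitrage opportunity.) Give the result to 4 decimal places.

cobalt→tin→palladium→cobalt: 0.826 × 2.97 × 0.481 = 1.18000
copper→cobalt→tin→copper: 0.475 × 0.826 × 2.64 = 1.03580
copper→palladium→tin→copper: 1.09 × 0.357 × 2.64 = 1.02730
copper→tin→palladium→copper: 0.367 × 2.97 × 0.907 = 0.98862
Maximum is cobalt→tin→palladium→cobalt at 1.1800; arbitrage exists.

1.1800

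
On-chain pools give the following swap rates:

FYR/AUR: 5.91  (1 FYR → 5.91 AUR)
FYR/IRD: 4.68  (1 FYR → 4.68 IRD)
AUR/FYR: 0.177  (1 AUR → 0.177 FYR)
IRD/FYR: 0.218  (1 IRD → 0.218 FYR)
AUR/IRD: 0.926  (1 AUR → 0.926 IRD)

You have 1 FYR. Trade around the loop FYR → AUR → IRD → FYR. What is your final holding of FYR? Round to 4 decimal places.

1 FYR × 5.91 = 5.91 AUR
5.91 AUR × 0.926 = 5.47266 IRD
5.47266 IRD × 0.218 = 1.19303988 FYR

1.1930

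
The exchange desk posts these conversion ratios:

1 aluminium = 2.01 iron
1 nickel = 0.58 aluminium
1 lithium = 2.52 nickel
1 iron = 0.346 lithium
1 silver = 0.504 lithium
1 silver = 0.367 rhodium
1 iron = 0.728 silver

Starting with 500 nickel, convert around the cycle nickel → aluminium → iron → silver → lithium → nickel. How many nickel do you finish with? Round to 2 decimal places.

538.96

500 nickel × 0.58 = 290 aluminium
290 aluminium × 2.01 = 582.9 iron
582.9 iron × 0.728 = 424.3512 silver
424.3512 silver × 0.504 = 213.8730048 lithium
213.8730048 lithium × 2.52 = 538.959972096 nickel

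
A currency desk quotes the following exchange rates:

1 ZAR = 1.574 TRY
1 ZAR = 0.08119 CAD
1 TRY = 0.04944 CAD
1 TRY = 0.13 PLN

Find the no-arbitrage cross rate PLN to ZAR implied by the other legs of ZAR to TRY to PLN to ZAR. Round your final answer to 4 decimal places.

4.8871

Known legs of the cycle: 1.574 × 0.13 = 0.20462
For no arbitrage the full-cycle product must be 1, so the missing rate is 1 / 0.20462 ≈ 4.887108.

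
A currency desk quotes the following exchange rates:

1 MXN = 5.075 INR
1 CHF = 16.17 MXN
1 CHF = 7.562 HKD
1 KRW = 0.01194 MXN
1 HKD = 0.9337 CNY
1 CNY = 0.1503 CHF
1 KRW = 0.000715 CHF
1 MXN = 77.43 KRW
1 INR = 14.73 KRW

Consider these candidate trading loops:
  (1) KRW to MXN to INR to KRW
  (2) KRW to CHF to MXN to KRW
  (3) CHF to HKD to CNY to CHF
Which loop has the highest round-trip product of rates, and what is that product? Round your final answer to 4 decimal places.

1.0612

(1) 0.01194 × 5.075 × 14.73 = 0.89257
(2) 0.000715 × 16.17 × 77.43 = 0.89521
(3) 7.562 × 0.9337 × 0.1503 = 1.06121
Highest is cycle (3) at 1.0612 (>1, arbitrage).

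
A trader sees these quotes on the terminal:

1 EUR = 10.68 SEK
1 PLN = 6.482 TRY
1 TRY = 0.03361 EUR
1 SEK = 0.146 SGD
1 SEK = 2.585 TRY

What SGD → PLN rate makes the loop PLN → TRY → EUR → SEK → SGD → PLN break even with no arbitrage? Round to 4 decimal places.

2.9437

Known legs of the cycle: 6.482 × 0.03361 × 10.68 × 0.146 = 0.3397047719856
For no arbitrage the full-cycle product must be 1, so the missing rate is 1 / 0.3397047719856 ≈ 2.943733.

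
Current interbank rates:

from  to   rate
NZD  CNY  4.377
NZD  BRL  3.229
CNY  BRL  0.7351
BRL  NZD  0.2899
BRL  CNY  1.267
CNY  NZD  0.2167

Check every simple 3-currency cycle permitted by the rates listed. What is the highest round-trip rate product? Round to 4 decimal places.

BRL→NZD→CNY→BRL: 0.2899 × 4.377 × 0.7351 = 0.93276
BRL→CNY→NZD→BRL: 1.267 × 0.2167 × 3.229 = 0.88655
Maximum is BRL→NZD→CNY→BRL at 0.9328; no arbitrage — every cycle loses value.

0.9328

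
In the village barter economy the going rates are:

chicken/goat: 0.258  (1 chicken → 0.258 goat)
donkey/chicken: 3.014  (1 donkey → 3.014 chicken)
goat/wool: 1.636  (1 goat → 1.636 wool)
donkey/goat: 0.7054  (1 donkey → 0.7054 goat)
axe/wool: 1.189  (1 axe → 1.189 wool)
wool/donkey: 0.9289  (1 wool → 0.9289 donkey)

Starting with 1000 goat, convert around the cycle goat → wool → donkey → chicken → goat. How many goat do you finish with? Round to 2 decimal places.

1000 goat × 1.636 = 1636 wool
1636 wool × 0.9289 = 1519.6804 donkey
1519.6804 donkey × 3.014 = 4580.3167256 chicken
4580.3167256 chicken × 0.258 = 1181.7217152048 goat

1181.72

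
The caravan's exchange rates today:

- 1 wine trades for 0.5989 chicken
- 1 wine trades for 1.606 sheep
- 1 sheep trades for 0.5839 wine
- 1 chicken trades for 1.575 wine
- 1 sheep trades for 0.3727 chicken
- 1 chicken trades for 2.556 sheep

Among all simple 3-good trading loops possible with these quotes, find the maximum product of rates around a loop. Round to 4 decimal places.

sheep→chicken→wine→sheep: 0.3727 × 1.575 × 1.606 = 0.94273
sheep→wine→chicken→sheep: 0.5839 × 0.5989 × 2.556 = 0.89383
Maximum is sheep→chicken→wine→sheep at 0.9427; no arbitrage — every cycle loses value.

0.9427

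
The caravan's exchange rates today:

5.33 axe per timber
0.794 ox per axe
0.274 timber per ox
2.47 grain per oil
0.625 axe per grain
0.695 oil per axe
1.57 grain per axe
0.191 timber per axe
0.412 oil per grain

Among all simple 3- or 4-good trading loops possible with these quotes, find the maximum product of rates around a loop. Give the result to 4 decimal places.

1.1596

ox→timber→axe→ox: 0.274 × 5.33 × 0.794 = 1.15957
grain→axe→oil→grain: 0.625 × 0.695 × 2.47 = 1.07291
Maximum is ox→timber→axe→ox at 1.1596; arbitrage exists.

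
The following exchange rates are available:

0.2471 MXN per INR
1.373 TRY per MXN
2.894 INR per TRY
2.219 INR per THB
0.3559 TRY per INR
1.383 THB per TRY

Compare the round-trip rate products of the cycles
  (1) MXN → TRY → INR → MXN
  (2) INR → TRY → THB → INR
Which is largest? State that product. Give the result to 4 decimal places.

(1) 1.373 × 2.894 × 0.2471 = 0.98184
(2) 0.3559 × 1.383 × 2.219 = 1.09221
Highest is cycle (2) at 1.0922 (>1, arbitrage).

1.0922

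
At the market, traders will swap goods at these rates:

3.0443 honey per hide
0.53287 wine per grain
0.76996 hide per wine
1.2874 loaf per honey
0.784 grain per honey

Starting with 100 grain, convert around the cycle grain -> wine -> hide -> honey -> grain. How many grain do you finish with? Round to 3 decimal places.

97.925

100 grain × 0.53287 = 53.287 wine
53.287 wine × 0.76996 = 41.02885852 hide
41.02885852 hide × 3.0443 = 124.904153992436 honey
124.904153992436 honey × 0.784 = 97.924856730069824 grain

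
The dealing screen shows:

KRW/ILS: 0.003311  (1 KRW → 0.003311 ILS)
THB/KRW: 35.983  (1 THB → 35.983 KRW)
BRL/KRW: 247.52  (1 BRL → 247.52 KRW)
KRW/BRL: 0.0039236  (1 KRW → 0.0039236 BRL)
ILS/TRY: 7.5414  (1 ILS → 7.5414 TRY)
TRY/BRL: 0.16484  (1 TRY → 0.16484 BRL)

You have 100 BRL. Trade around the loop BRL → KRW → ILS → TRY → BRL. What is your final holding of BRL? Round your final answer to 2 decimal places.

101.88

100 BRL × 247.52 = 24752 KRW
24752 KRW × 0.003311 = 81.953872 ILS
81.953872 ILS × 7.5414 = 618.0469303008 TRY
618.0469303008 TRY × 0.16484 = 101.878855990783872 BRL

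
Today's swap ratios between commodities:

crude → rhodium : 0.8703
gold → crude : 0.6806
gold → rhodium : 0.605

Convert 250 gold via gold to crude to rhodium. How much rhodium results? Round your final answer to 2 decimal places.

148.08

250 gold × 0.6806 = 170.15 crude
170.15 crude × 0.8703 = 148.081545 rhodium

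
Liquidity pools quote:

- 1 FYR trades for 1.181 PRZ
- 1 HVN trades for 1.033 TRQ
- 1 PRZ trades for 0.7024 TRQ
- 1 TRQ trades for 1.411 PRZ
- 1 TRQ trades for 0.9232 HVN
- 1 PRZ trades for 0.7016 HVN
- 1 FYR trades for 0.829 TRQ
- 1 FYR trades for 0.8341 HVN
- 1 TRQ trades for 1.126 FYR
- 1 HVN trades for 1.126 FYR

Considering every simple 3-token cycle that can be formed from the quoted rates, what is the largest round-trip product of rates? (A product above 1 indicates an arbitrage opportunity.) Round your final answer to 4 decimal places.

HVN→TRQ→PRZ→HVN: 1.033 × 1.411 × 0.7016 = 1.02263
HVN→TRQ→FYR→HVN: 1.033 × 1.126 × 0.8341 = 0.97019
TRQ→FYR→PRZ→TRQ: 1.126 × 1.181 × 0.7024 = 0.93406
HVN→FYR→PRZ→HVN: 1.126 × 1.181 × 0.7016 = 0.93299
HVN→FYR→TRQ→HVN: 1.126 × 0.829 × 0.9232 = 0.86176
Maximum is HVN→TRQ→PRZ→HVN at 1.0226; arbitrage exists.

1.0226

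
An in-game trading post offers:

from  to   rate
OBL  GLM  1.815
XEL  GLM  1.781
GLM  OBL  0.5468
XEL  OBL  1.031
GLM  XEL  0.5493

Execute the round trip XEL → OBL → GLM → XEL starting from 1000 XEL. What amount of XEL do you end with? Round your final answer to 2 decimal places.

1027.89

1000 XEL × 1.031 = 1031 OBL
1031 OBL × 1.815 = 1871.265 GLM
1871.265 GLM × 0.5493 = 1027.8858645 XEL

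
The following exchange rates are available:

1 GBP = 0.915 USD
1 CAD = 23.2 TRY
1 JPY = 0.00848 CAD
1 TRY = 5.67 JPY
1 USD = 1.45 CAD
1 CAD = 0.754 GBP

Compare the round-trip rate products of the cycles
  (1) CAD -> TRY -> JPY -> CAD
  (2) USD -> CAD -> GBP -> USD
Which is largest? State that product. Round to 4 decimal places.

1.1155

(1) 23.2 × 5.67 × 0.00848 = 1.11549
(2) 1.45 × 0.754 × 0.915 = 1.00037
Highest is cycle (1) at 1.1155 (>1, arbitrage).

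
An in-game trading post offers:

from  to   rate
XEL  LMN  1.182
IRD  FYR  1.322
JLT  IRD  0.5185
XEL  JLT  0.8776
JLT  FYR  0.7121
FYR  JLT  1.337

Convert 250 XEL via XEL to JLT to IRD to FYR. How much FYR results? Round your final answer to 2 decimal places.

250 XEL × 0.8776 = 219.4 JLT
219.4 JLT × 0.5185 = 113.7589 IRD
113.7589 IRD × 1.322 = 150.3892658 FYR

150.39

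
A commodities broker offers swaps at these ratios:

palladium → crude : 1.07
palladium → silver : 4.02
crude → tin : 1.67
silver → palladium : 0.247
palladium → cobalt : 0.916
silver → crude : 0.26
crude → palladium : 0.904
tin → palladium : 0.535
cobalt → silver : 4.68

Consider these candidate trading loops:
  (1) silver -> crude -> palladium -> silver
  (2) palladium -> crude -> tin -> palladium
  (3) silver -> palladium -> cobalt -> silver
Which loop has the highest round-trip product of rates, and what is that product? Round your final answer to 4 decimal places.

(1) 0.26 × 0.904 × 4.02 = 0.94486
(2) 1.07 × 1.67 × 0.535 = 0.95599
(3) 0.247 × 0.916 × 4.68 = 1.05886
Highest is cycle (3) at 1.0589 (>1, arbitrage).

1.0589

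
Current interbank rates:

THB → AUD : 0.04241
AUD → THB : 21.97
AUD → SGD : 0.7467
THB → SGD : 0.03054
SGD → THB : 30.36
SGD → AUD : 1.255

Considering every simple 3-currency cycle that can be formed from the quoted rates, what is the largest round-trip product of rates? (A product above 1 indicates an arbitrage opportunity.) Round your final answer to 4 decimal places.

SGD→THB→AUD→SGD: 30.36 × 0.04241 × 0.7467 = 0.96143
SGD→AUD→THB→SGD: 1.255 × 21.97 × 0.03054 = 0.84206
Maximum is SGD→THB→AUD→SGD at 0.9614; no arbitrage — every cycle loses value.

0.9614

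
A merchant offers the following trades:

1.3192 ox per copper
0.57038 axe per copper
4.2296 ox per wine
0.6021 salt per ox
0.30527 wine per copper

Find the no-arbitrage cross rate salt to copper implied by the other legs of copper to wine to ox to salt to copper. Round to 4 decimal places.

Known legs of the cycle: 0.30527 × 4.2296 × 0.6021 = 0.7774134521832
For no arbitrage the full-cycle product must be 1, so the missing rate is 1 / 0.7774134521832 ≈ 1.286317.

1.2863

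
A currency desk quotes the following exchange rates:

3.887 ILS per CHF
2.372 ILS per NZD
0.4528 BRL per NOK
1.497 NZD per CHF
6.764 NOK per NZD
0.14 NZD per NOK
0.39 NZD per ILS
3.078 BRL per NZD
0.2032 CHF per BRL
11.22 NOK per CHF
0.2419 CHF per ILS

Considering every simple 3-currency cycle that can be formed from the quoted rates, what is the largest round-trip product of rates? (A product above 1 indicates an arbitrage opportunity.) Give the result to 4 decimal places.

1.0323

BRL→CHF→NOK→BRL: 0.2032 × 11.22 × 0.4528 = 1.03234
BRL→CHF→NZD→BRL: 0.2032 × 1.497 × 3.078 = 0.93630
NZD→ILS→CHF→NZD: 2.372 × 0.2419 × 1.497 = 0.85896
Maximum is BRL→CHF→NOK→BRL at 1.0323; arbitrage exists.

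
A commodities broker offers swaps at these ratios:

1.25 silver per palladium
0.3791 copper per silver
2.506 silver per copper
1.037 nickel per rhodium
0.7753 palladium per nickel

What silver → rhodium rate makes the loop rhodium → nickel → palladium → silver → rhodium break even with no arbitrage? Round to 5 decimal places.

0.99504

Known legs of the cycle: 1.037 × 0.7753 × 1.25 = 1.004982625
For no arbitrage the full-cycle product must be 1, so the missing rate is 1 / 1.004982625 ≈ 0.9950421.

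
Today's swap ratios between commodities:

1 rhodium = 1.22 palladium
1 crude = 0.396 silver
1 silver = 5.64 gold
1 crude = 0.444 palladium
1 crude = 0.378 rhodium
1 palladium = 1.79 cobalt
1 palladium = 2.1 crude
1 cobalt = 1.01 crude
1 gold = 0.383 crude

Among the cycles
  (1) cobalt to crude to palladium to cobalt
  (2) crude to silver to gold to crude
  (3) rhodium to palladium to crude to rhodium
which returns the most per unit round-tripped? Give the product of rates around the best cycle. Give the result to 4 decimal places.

(1) 1.01 × 0.444 × 1.79 = 0.80271
(2) 0.396 × 5.64 × 0.383 = 0.85541
(3) 1.22 × 2.1 × 0.378 = 0.96844
Highest is cycle (3) at 0.9684 (≤1, no arbitrage).

0.9684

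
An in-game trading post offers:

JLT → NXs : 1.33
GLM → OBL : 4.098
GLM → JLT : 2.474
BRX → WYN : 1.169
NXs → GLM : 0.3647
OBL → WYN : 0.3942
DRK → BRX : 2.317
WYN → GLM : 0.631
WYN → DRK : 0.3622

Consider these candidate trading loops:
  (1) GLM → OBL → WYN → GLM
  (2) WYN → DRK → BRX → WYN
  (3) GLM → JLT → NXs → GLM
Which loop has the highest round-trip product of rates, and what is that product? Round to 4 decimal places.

1.2000

(1) 4.098 × 0.3942 × 0.631 = 1.01934
(2) 0.3622 × 2.317 × 1.169 = 0.98105
(3) 2.474 × 1.33 × 0.3647 = 1.20002
Highest is cycle (3) at 1.2000 (>1, arbitrage).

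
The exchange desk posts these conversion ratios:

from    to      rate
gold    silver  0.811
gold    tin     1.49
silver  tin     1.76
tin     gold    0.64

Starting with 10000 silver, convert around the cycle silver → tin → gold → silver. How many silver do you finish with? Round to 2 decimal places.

9135.10

10000 silver × 1.76 = 17600 tin
17600 tin × 0.64 = 11264 gold
11264 gold × 0.811 = 9135.104 silver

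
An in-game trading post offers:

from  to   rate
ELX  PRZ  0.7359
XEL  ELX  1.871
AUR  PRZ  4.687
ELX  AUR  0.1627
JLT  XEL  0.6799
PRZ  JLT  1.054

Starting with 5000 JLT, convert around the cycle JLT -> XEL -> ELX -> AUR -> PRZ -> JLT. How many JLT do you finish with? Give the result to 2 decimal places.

5000 JLT × 0.6799 = 3399.5 XEL
3399.5 XEL × 1.871 = 6360.4645 ELX
6360.4645 ELX × 0.1627 = 1034.84757415 AUR
1034.84757415 AUR × 4.687 = 4850.33058004105 PRZ
4850.33058004105 PRZ × 1.054 = 5112.2484313632667 JLT

5112.25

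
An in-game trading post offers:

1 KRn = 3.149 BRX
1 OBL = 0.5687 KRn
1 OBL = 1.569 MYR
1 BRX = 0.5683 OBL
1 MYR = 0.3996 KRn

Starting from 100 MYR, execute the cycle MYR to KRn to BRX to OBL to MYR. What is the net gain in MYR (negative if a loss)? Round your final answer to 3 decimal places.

12.202

100 MYR × 0.3996 = 39.96 KRn
39.96 KRn × 3.149 = 125.83404 BRX
125.83404 BRX × 0.5683 = 71.511484932 OBL
71.511484932 OBL × 1.569 = 112.201519858308 MYR
Net change: 112.201519858308 − 100 = 12.201519858308 MYR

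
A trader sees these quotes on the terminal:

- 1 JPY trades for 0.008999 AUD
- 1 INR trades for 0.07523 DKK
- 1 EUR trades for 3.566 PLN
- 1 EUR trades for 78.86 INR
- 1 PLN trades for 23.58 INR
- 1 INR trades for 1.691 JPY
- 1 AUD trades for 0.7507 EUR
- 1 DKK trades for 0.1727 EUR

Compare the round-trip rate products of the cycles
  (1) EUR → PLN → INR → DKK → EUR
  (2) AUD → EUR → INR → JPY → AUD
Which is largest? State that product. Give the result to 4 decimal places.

1.0925

(1) 3.566 × 23.58 × 0.07523 × 0.1727 = 1.09247
(2) 0.7507 × 78.86 × 1.691 × 0.008999 = 0.90087
Highest is cycle (1) at 1.0925 (>1, arbitrage).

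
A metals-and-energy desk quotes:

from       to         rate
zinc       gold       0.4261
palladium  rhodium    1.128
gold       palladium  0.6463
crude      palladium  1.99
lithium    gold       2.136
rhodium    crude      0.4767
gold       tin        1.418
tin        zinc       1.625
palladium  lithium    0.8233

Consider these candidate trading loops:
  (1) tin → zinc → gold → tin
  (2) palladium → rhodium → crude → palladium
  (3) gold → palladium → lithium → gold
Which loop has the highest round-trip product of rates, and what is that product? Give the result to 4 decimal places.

(1) 1.625 × 0.4261 × 1.418 = 0.98184
(2) 1.128 × 0.4767 × 1.99 = 1.07006
(3) 0.6463 × 0.8233 × 2.136 = 1.13656
Highest is cycle (3) at 1.1366 (>1, arbitrage).

1.1366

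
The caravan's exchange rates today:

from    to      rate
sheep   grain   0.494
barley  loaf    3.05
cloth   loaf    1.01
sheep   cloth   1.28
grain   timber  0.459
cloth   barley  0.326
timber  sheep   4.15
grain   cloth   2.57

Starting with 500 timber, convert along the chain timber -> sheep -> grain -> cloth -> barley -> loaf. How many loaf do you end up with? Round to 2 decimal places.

500 timber × 4.15 = 2075 sheep
2075 sheep × 0.494 = 1025.05 grain
1025.05 grain × 2.57 = 2634.3785 cloth
2634.3785 cloth × 0.326 = 858.807391 barley
858.807391 barley × 3.05 = 2619.36254255 loaf

2619.36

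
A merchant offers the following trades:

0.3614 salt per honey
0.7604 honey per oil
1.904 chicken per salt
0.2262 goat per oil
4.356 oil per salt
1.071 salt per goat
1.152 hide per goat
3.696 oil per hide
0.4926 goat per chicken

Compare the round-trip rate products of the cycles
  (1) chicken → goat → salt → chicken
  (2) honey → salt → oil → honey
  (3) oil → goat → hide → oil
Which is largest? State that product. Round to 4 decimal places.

1.1971

(1) 0.4926 × 1.071 × 1.904 = 1.00450
(2) 0.3614 × 4.356 × 0.7604 = 1.19707
(3) 0.2262 × 1.152 × 3.696 = 0.96311
Highest is cycle (2) at 1.1971 (>1, arbitrage).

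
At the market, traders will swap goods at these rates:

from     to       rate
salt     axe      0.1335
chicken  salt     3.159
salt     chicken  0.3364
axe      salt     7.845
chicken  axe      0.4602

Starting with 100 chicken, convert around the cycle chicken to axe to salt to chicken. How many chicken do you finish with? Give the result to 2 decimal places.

100 chicken × 0.4602 = 46.02 axe
46.02 axe × 7.845 = 361.0269 salt
361.0269 salt × 0.3364 = 121.44944916 chicken

121.45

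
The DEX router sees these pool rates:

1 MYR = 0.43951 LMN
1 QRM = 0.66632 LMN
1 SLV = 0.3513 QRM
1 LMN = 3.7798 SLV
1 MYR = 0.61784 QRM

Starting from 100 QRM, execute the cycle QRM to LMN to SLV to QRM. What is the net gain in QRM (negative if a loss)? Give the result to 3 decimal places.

100 QRM × 0.66632 = 66.632 LMN
66.632 LMN × 3.7798 = 251.8556336 SLV
251.8556336 SLV × 0.3513 = 88.47688408368 QRM
Net change: 88.47688408368 − 100 = -11.52311591632 QRM

-11.523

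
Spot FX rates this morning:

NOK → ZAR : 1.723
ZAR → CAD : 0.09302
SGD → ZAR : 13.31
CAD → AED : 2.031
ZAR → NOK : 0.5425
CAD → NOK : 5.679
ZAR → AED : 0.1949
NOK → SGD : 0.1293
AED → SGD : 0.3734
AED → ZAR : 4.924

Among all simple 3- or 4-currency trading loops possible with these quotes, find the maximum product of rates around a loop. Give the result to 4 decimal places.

0.9686

AED→SGD→ZAR→AED: 0.3734 × 13.31 × 0.1949 = 0.96864
AED→SGD→ZAR→CAD→AED: 0.3734 × 13.31 × 0.09302 × 2.031 = 0.93894
ZAR→NOK→SGD→ZAR: 0.5425 × 0.1293 × 13.31 = 0.93363
AED→ZAR→CAD→AED: 4.924 × 0.09302 × 2.031 = 0.93026
ZAR→CAD→NOK→ZAR: 0.09302 × 5.679 × 1.723 = 0.91019
ZAR→CAD→NOK→SGD→ZAR: 0.09302 × 5.679 × 0.1293 × 13.31 = 0.90913
Maximum is AED→SGD→ZAR→AED at 0.9686; no arbitrage — every cycle loses value.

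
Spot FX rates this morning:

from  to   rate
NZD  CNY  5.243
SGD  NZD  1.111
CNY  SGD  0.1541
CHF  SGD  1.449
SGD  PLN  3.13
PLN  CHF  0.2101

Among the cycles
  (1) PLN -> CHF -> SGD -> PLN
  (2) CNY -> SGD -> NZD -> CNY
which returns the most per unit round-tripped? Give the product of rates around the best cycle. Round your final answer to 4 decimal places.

0.9529

(1) 0.2101 × 1.449 × 3.13 = 0.95288
(2) 0.1541 × 1.111 × 5.243 = 0.89763
Highest is cycle (1) at 0.9529 (≤1, no arbitrage).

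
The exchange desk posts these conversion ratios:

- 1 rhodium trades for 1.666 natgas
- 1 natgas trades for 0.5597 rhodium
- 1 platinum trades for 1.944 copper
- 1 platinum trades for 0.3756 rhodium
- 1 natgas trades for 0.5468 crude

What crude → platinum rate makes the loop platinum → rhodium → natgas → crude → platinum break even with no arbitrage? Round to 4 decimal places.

2.9226

Known legs of the cycle: 0.3756 × 1.666 × 0.5468 = 0.34215988128
For no arbitrage the full-cycle product must be 1, so the missing rate is 1 / 0.34215988128 ≈ 2.922610.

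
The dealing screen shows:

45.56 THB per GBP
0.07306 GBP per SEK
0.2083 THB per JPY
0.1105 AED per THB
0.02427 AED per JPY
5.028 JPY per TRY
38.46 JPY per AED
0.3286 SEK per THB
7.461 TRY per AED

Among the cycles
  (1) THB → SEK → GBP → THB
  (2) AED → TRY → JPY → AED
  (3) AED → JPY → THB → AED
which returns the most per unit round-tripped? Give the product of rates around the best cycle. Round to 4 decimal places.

(1) 0.3286 × 0.07306 × 45.56 = 1.09378
(2) 7.461 × 5.028 × 0.02427 = 0.91046
(3) 38.46 × 0.2083 × 0.1105 = 0.88524
Highest is cycle (1) at 1.0938 (>1, arbitrage).

1.0938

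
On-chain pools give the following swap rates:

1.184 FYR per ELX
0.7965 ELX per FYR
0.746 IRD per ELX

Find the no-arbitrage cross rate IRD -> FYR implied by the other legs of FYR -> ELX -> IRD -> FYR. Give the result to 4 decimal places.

Known legs of the cycle: 0.7965 × 0.746 = 0.594189
For no arbitrage the full-cycle product must be 1, so the missing rate is 1 / 0.594189 ≈ 1.682966.

1.6830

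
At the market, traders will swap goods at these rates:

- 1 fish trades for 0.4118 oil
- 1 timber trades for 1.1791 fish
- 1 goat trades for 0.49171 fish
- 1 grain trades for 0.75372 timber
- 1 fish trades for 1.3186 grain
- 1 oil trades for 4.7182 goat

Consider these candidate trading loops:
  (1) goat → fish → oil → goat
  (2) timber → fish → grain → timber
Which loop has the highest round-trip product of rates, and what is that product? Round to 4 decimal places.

(1) 0.49171 × 0.4118 × 4.7182 = 0.95537
(2) 1.1791 × 1.3186 × 0.75372 = 1.17185
Highest is cycle (2) at 1.1719 (>1, arbitrage).

1.1719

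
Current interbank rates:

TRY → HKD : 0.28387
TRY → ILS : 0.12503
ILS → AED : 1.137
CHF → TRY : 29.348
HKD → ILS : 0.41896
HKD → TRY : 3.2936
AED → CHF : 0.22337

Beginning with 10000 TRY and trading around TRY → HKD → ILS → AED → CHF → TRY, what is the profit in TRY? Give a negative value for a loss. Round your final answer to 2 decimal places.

-1135.47

10000 TRY × 0.28387 = 2838.7 HKD
2838.7 HKD × 0.41896 = 1189.301752 ILS
1189.301752 ILS × 1.137 = 1352.236092024 AED
1352.236092024 AED × 0.22337 = 302.04897587540088 CHF
302.04897587540088 CHF × 29.348 = 8864.53334399126502624 TRY
Net change: 8864.53334399126502624 − 10000 = -1135.46665600873497376 TRY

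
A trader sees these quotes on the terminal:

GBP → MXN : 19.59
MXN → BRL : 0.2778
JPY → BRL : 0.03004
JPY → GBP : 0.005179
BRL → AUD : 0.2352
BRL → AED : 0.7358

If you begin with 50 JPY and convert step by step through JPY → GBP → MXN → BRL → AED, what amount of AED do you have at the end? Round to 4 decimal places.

1.0369

50 JPY × 0.005179 = 0.25895 GBP
0.25895 GBP × 19.59 = 5.0728305 MXN
5.0728305 MXN × 0.2778 = 1.4092323129 BRL
1.4092323129 BRL × 0.7358 = 1.03691313583182 AED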